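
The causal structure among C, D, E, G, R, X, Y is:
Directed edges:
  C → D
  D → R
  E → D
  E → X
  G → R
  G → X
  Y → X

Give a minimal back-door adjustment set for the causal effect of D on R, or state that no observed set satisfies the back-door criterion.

D→R: minimal back-door set ∅.

desc(D)\{D}={R}; candidates ⊆ {C,E,G,X,Y}.
∅: D⊥R given ∅ in G with D→· removed — back-door holds.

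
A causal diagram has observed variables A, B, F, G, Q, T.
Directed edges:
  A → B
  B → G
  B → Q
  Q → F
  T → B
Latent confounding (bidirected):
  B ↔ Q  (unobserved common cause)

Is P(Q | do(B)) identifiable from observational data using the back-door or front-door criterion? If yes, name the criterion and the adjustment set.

desc(B)\{B}={F,G,Q}; candidates ⊆ {A,T}.
B↔Q: latent back-door arc(s) into B.
size 0: {}; under {} B still reaches {A,F,Q,T} ∋ Q.
size 1: {A}, {T}; under {A} B still reaches {F,Q,T} ∋ Q.
size 2: {A,T}; under {A,T} B still reaches {F,Q} ∋ Q.
B↔Q cannot be blocked by any observed set — no back-door set.
No mediator lies on a directed B→…→Q path.
Neither criterion identifies P(Q|do(B)) in this graph.

P(Q|do(B)): not identifiable (no BD/FD set).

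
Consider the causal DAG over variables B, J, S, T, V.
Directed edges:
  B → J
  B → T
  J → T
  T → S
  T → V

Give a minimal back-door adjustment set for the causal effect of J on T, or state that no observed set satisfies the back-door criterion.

desc(J)\{J}={S,T,V}; candidates ⊆ {B}.
size 0: {}; under {} J still reaches {B,S,T,V} ∋ T.
{B}: J⊥T given {B} in G with J→· removed — back-door holds.

J→T: minimal back-door set {B}.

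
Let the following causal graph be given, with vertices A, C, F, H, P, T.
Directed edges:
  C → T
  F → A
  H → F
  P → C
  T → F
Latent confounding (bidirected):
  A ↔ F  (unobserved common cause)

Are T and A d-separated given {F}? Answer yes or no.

Bayes-Ball from T | {F} reaches {A,C,H,P}.
A ∈ reach(T|{F}) ⇒ T ⊥̸ A | {F}.

No — T and A are d-connected given {F}.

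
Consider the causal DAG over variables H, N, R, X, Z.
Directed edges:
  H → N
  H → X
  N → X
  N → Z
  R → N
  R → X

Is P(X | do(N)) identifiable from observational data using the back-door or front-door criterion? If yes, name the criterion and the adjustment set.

desc(N)\{N}={X,Z}; candidates ⊆ {H,R}.
size 0: {}; under {} N still reaches {H,R,X} ∋ X.
size 1: {H}, {R}; under {H} N still reaches {R,X} ∋ X.
{H,R}: N⊥X given {H,R} in G with N→· removed — back-door holds.
P(X|do(N)) = Σ_{H,R} P(X|N,H,R)·P(H,R).

P(X|do(N)): backdoor, adjust for {H, R}.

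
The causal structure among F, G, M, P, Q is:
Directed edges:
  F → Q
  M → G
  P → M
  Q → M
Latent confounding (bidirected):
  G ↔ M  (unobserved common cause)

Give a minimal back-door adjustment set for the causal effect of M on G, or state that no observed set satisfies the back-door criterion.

M→G: no observed back-door set.

desc(M)\{M}={G}; candidates ⊆ {F,P,Q}.
M↔G: latent back-door arc(s) into M.
size 0: {}; under {} M still reaches {F,G,P,Q} ∋ G.
size 1: {F}, {P}, {Q}; under {F} M still reaches {G,P,Q} ∋ G.
size 2: {F,P}, {F,Q}, {P,Q}; under {F,P} M still reaches {G,Q} ∋ G.
M↔G cannot be blocked by any observed set — no back-door set.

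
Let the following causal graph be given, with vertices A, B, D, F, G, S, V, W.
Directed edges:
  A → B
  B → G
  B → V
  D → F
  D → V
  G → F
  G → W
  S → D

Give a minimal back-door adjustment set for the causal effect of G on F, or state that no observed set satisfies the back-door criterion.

desc(G)\{G}={F,W}; candidates ⊆ {A,B,D,S,V}.
∅: G⊥F given ∅ in G with G→· removed — back-door holds.

G→F: minimal back-door set ∅.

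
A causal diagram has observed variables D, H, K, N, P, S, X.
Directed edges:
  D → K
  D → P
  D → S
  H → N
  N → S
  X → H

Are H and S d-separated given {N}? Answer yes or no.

Bayes-Ball from H | {N} reaches {X}.
S ∉ reach(H|{N}) ⇒ H ⊥ S | {N}.

Yes — H ⊥ S | {N}.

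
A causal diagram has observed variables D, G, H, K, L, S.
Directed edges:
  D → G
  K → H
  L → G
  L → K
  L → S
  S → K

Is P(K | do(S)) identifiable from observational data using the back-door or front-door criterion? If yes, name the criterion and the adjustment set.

desc(S)\{S}={H,K}; candidates ⊆ {D,G,L}.
size 0: {}; under {} S still reaches {G,H,K,L} ∋ K.
{L}: S⊥K given {L} in G with S→· removed — back-door holds.
P(K|do(S)) = Σ_{L} P(K|S,L)·P(L).

P(K|do(S)): backdoor, adjust for {L}.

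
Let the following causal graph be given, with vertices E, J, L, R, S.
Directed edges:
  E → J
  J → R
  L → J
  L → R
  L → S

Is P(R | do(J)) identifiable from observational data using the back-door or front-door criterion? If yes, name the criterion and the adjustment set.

P(R|do(J)): backdoor, adjust for {L}.

desc(J)\{J}={R}; candidates ⊆ {E,L,S}.
size 0: {}; under {} J still reaches {E,L,R,S} ∋ R.
{L}: J⊥R given {L} in G with J→· removed — back-door holds.
P(R|do(J)) = Σ_{L} P(R|J,L)·P(L).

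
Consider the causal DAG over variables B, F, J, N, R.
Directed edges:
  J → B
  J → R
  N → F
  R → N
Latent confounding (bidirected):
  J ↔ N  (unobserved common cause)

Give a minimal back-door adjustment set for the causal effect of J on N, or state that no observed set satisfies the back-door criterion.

J→N: no observed back-door set.

desc(J)\{J}={B,F,N,R}; candidates ⊆ {—}.
J↔N: latent back-door arc(s) into J.
size 0: {}; under {} J still reaches {F,N} ∋ N.
J↔N cannot be blocked by any observed set — no back-door set.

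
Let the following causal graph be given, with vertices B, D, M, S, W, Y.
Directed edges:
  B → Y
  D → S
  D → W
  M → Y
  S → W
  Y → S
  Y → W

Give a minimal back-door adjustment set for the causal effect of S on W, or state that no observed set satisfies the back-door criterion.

S→W: minimal back-door set {D, Y}.

desc(S)\{S}={W}; candidates ⊆ {B,D,M,Y}.
size 0: {}; under {} S still reaches {B,D,M,W,Y} ∋ W.
size 1: {B}, {D}, {M} …(+1); under {B} S still reaches {D,M,W,Y} ∋ W.
{D,Y}: S⊥W given {D,Y} in G with S→· removed — back-door holds.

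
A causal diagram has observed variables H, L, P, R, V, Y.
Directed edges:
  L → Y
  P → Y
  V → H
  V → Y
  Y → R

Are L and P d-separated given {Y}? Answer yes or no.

Bayes-Ball from L | {Y} reaches {H,P,V}.
P ∈ reach(L|{Y}) ⇒ L ⊥̸ P | {Y}.

No — L and P are d-connected given {Y}.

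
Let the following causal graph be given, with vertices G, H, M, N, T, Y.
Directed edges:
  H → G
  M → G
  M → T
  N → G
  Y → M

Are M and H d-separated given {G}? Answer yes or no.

Bayes-Ball from M | {G} reaches {H,N,T,Y}.
H ∈ reach(M|{G}) ⇒ M ⊥̸ H | {G}.

No — M and H are d-connected given {G}.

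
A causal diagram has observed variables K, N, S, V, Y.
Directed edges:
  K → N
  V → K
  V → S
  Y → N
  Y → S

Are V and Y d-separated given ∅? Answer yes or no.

Yes — V ⊥ Y | ∅.

Bayes-Ball from V | ∅ reaches {K,N,S}.
Y ∉ reach(V|∅) ⇒ V ⊥ Y | ∅.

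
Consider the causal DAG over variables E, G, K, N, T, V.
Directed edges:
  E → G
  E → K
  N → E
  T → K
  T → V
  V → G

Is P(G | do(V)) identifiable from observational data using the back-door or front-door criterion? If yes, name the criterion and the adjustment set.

desc(V)\{V}={G}; candidates ⊆ {E,K,N,T}.
∅: V⊥G given ∅ in G with V→· removed — back-door holds.
P(G|do(V)) = P(G|V) — no adjustment needed.

P(G|do(V)): backdoor, adjust for ∅.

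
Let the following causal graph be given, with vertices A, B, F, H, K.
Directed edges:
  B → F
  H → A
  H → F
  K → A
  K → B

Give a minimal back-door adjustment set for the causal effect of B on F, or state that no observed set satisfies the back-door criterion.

B→F: minimal back-door set ∅.

desc(B)\{B}={F}; candidates ⊆ {A,H,K}.
∅: B⊥F given ∅ in G with B→· removed — back-door holds.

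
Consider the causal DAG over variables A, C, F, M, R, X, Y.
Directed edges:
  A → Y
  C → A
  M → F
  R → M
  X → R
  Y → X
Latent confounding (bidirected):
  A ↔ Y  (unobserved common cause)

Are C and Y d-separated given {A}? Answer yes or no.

Bayes-Ball from C | {A} reaches {F,M,R,X,Y}.
Y ∈ reach(C|{A}) ⇒ C ⊥̸ Y | {A}.

No — C and Y are d-connected given {A}.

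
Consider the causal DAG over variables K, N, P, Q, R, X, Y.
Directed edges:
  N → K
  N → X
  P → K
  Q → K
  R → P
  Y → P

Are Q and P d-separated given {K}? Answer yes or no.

No — Q and P are d-connected given {K}.

Bayes-Ball from Q | {K} reaches {N,P,R,X,Y}.
P ∈ reach(Q|{K}) ⇒ Q ⊥̸ P | {K}.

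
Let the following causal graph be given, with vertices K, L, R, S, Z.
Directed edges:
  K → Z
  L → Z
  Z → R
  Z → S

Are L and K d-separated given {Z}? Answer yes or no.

No — L and K are d-connected given {Z}.

Bayes-Ball from L | {Z} reaches {K}.
K ∈ reach(L|{Z}) ⇒ L ⊥̸ K | {Z}.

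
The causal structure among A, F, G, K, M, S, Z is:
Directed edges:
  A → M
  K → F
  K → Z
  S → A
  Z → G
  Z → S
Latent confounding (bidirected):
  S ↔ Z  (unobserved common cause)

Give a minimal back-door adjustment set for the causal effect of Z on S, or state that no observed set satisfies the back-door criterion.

Z→S: no observed back-door set.

desc(Z)\{Z}={A,G,M,S}; candidates ⊆ {F,K}.
Z↔S: latent back-door arc(s) into Z.
size 0: {}; under {} Z still reaches {A,F,K,M,S} ∋ S.
size 1: {F}, {K}; under {F} Z still reaches {A,K,M,S} ∋ S.
size 2: {F,K}; under {F,K} Z still reaches {A,M,S} ∋ S.
Z↔S cannot be blocked by any observed set — no back-door set.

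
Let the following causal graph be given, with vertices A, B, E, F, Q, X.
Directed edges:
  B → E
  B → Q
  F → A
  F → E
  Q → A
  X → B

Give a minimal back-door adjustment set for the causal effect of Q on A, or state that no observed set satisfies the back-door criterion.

desc(Q)\{Q}={A}; candidates ⊆ {B,E,F,X}.
∅: Q⊥A given ∅ in G with Q→· removed — back-door holds.

Q→A: minimal back-door set ∅.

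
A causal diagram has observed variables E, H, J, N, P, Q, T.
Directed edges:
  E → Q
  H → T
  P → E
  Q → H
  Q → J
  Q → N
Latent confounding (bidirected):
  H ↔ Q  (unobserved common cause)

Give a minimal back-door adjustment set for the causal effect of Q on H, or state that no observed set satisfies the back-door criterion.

Q→H: no observed back-door set.

desc(Q)\{Q}={H,J,N,T}; candidates ⊆ {E,P}.
Q↔H: latent back-door arc(s) into Q.
size 0: {}; under {} Q still reaches {E,H,P,T} ∋ H.
size 1: {E}, {P}; under {E} Q still reaches {H,T} ∋ H.
size 2: {E,P}; under {E,P} Q still reaches {H,T} ∋ H.
Q↔H cannot be blocked by any observed set — no back-door set.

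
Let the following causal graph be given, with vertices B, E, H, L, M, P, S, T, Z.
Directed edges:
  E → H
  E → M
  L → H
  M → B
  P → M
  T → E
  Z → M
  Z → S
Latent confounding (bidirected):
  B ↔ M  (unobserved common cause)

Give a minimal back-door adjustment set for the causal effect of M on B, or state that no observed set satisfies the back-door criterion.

M→B: no observed back-door set.

desc(M)\{M}={B}; candidates ⊆ {E,H,L,P,S,T,Z}.
M↔B: latent back-door arc(s) into M.
size 0: {}; under {} M still reaches {B,E,H,P,S,T,Z} ∋ B.
size 1: {E}, {H}, {L} …(+4); under {E} M still reaches {B,P,S,Z} ∋ B.
size 2: {E,H}, {E,L}, {E,P} …(+18); under {E,H} M still reaches {B,P,S,Z} ∋ B.
M↔B cannot be blocked by any observed set — no back-door set.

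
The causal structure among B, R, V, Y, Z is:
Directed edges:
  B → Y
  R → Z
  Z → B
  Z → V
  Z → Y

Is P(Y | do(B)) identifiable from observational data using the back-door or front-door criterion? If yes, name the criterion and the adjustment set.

P(Y|do(B)): backdoor, adjust for {Z}.

desc(B)\{B}={Y}; candidates ⊆ {R,V,Z}.
size 0: {}; under {} B still reaches {R,V,Y,Z} ∋ Y.
{Z}: B⊥Y given {Z} in G with B→· removed — back-door holds.
P(Y|do(B)) = Σ_{Z} P(Y|B,Z)·P(Z).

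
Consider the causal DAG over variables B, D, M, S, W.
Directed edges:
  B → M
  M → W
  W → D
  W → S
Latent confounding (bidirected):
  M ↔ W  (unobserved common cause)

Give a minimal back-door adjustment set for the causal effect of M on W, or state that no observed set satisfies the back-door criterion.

M→W: no observed back-door set.

desc(M)\{M}={D,S,W}; candidates ⊆ {B}.
M↔W: latent back-door arc(s) into M.
size 0: {}; under {} M still reaches {B,D,S,W} ∋ W.
size 1: {B}; under {B} M still reaches {D,S,W} ∋ W.
M↔W cannot be blocked by any observed set — no back-door set.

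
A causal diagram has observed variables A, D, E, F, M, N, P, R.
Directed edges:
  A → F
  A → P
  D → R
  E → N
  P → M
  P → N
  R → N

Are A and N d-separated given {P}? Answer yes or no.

Bayes-Ball from A | {P} reaches {F}.
N ∉ reach(A|{P}) ⇒ A ⊥ N | {P}.

Yes — A ⊥ N | {P}.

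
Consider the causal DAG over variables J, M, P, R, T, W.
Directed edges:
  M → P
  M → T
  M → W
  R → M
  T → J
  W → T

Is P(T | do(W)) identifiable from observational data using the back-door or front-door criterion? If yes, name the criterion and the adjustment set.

P(T|do(W)): backdoor, adjust for {M}.

desc(W)\{W}={J,T}; candidates ⊆ {M,P,R}.
size 0: {}; under {} W still reaches {J,M,P,R,T} ∋ T.
{M}: W⊥T given {M} in G with W→· removed — back-door holds.
P(T|do(W)) = Σ_{M} P(T|W,M)·P(M).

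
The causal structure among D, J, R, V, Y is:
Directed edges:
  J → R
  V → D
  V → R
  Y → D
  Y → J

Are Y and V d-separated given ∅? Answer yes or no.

Bayes-Ball from Y | ∅ reaches {D,J,R}.
V ∉ reach(Y|∅) ⇒ Y ⊥ V | ∅.

Yes — Y ⊥ V | ∅.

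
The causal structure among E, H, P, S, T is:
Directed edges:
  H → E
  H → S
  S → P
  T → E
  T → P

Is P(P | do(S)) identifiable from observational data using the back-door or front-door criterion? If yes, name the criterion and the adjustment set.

P(P|do(S)): backdoor, adjust for ∅.

desc(S)\{S}={P}; candidates ⊆ {E,H,T}.
∅: S⊥P given ∅ in G with S→· removed — back-door holds.
P(P|do(S)) = P(P|S) — no adjustment needed.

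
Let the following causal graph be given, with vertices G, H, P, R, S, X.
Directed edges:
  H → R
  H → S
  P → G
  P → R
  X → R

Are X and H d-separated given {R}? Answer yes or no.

Bayes-Ball from X | {R} reaches {G,H,P,S}.
H ∈ reach(X|{R}) ⇒ X ⊥̸ H | {R}.

No — X and H are d-connected given {R}.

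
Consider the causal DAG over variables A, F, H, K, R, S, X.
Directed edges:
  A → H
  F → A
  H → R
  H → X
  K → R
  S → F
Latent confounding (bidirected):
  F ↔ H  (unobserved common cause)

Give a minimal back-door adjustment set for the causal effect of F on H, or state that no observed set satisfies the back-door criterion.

F→H: no observed back-door set.

desc(F)\{F}={A,H,R,X}; candidates ⊆ {K,S}.
F↔H: latent back-door arc(s) into F.
size 0: {}; under {} F still reaches {H,R,S,X} ∋ H.
size 1: {K}, {S}; under {K} F still reaches {H,R,S,X} ∋ H.
size 2: {K,S}; under {K,S} F still reaches {H,R,X} ∋ H.
F↔H cannot be blocked by any observed set — no back-door set.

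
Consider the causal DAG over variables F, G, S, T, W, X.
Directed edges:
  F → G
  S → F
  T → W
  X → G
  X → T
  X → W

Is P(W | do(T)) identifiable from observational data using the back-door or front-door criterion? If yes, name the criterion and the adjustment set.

desc(T)\{T}={W}; candidates ⊆ {F,G,S,X}.
size 0: {}; under {} T still reaches {G,W,X} ∋ W.
{X}: T⊥W given {X} in G with T→· removed — back-door holds.
P(W|do(T)) = Σ_{X} P(W|T,X)·P(X).

P(W|do(T)): backdoor, adjust for {X}.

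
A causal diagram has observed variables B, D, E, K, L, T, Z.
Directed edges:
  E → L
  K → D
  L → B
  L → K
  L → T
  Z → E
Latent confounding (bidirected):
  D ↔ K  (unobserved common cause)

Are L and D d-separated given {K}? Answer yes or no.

Bayes-Ball from L | {K} reaches {B,D,E,T,Z}.
D ∈ reach(L|{K}) ⇒ L ⊥̸ D | {K}.

No — L and D are d-connected given {K}.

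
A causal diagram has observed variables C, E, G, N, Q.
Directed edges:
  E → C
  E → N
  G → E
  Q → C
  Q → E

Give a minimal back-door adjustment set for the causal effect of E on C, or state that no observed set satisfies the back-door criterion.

desc(E)\{E}={C,N}; candidates ⊆ {G,Q}.
size 0: {}; under {} E still reaches {C,G,Q} ∋ C.
{Q}: E⊥C given {Q} in G with E→· removed — back-door holds.

E→C: minimal back-door set {Q}.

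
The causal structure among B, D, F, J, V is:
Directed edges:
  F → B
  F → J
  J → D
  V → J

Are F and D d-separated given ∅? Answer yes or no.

Bayes-Ball from F | ∅ reaches {B,D,J}.
D ∈ reach(F|∅) ⇒ F ⊥̸ D | ∅.

No — F and D are d-connected given ∅.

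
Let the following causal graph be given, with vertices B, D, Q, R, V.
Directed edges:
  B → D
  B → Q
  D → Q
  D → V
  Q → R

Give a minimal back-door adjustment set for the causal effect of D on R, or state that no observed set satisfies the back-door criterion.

desc(D)\{D}={Q,R,V}; candidates ⊆ {B}.
size 0: {}; under {} D still reaches {B,Q,R} ∋ R.
{B}: D⊥R given {B} in G with D→· removed — back-door holds.

D→R: minimal back-door set {B}.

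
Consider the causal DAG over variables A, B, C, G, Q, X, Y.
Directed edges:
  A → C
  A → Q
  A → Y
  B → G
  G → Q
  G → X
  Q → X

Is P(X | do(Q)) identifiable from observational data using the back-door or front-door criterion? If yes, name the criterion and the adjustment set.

desc(Q)\{Q}={X}; candidates ⊆ {A,B,C,G,Y}.
size 0: {}; under {} Q still reaches {A,B,C,G,X,Y} ∋ X.
{G}: Q⊥X given {G} in G with Q→· removed — back-door holds.
P(X|do(Q)) = Σ_{G} P(X|Q,G)·P(G).

P(X|do(Q)): backdoor, adjust for {G}.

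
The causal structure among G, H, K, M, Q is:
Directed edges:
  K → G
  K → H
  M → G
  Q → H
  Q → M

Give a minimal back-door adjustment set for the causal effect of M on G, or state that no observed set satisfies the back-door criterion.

M→G: minimal back-door set ∅.

desc(M)\{M}={G}; candidates ⊆ {H,K,Q}.
∅: M⊥G given ∅ in G with M→· removed — back-door holds.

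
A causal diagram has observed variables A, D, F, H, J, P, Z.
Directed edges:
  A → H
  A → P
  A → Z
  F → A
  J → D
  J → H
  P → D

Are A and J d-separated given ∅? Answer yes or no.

Bayes-Ball from A | ∅ reaches {D,F,H,P,Z}.
J ∉ reach(A|∅) ⇒ A ⊥ J | ∅.

Yes — A ⊥ J | ∅.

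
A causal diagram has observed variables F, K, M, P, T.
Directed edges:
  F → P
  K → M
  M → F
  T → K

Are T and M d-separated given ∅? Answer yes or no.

Bayes-Ball from T | ∅ reaches {F,K,M,P}.
M ∈ reach(T|∅) ⇒ T ⊥̸ M | ∅.

No — T and M are d-connected given ∅.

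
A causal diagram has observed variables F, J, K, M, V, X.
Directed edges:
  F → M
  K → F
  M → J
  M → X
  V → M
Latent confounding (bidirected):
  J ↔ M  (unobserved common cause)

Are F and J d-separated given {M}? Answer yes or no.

No — F and J are d-connected given {M}.

Bayes-Ball from F | {M} reaches {J,K,V}.
J ∈ reach(F|{M}) ⇒ F ⊥̸ J | {M}.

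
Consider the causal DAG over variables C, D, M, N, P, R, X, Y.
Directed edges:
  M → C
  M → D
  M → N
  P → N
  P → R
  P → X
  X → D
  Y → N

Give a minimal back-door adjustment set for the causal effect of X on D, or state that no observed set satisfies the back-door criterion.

X→D: minimal back-door set ∅.

desc(X)\{X}={D}; candidates ⊆ {C,M,N,P,R,Y}.
∅: X⊥D given ∅ in G with X→· removed — back-door holds.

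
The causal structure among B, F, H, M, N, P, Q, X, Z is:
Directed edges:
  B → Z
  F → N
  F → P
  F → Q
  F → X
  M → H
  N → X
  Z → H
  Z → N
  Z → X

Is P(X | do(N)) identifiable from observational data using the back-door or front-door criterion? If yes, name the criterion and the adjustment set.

desc(N)\{N}={X}; candidates ⊆ {B,F,H,M,P,Q,Z}.
size 0: {}; under {} N still reaches {B,F,H,P,Q,X,Z} ∋ X.
size 1: {B}, {F}, {H} …(+4); under {B} N still reaches {F,H,P,Q,X,Z} ∋ X.
{F,Z}: N⊥X given {F,Z} in G with N→· removed — back-door holds.
P(X|do(N)) = Σ_{F,Z} P(X|N,F,Z)·P(F,Z).

P(X|do(N)): backdoor, adjust for {F, Z}.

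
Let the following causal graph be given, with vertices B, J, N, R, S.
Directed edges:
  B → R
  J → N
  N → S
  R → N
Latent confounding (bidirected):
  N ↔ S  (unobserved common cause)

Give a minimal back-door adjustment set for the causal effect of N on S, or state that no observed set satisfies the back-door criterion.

N→S: no observed back-door set.

desc(N)\{N}={S}; candidates ⊆ {B,J,R}.
N↔S: latent back-door arc(s) into N.
size 0: {}; under {} N still reaches {B,J,R,S} ∋ S.
size 1: {B}, {J}, {R}; under {B} N still reaches {J,R,S} ∋ S.
size 2: {B,J}, {B,R}, {J,R}; under {B,J} N still reaches {R,S} ∋ S.
N↔S cannot be blocked by any observed set — no back-door set.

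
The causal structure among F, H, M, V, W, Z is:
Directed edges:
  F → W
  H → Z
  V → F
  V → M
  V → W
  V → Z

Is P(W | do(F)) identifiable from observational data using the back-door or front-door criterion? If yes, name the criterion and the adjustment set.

P(W|do(F)): backdoor, adjust for {V}.

desc(F)\{F}={W}; candidates ⊆ {H,M,V,Z}.
size 0: {}; under {} F still reaches {M,V,W,Z} ∋ W.
{V}: F⊥W given {V} in G with F→· removed — back-door holds.
P(W|do(F)) = Σ_{V} P(W|F,V)·P(V).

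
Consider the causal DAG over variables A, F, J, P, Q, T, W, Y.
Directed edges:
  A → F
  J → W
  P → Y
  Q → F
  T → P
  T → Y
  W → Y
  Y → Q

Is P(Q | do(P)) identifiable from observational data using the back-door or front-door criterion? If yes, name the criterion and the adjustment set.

P(Q|do(P)): backdoor, adjust for {T}.

desc(P)\{P}={F,Q,Y}; candidates ⊆ {A,J,T,W}.
size 0: {}; under {} P still reaches {F,Q,T,Y} ∋ Q.
{T}: P⊥Q given {T} in G with P→· removed — back-door holds.
P(Q|do(P)) = Σ_{T} P(Q|P,T)·P(T).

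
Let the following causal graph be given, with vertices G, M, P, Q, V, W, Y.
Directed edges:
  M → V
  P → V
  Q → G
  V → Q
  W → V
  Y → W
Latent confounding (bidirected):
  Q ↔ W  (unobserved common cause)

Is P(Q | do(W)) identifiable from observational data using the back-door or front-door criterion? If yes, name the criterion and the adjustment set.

desc(W)\{W}={G,Q,V}; candidates ⊆ {M,P,Y}.
W↔Q: latent back-door arc(s) into W.
size 0: {}; under {} W still reaches {G,Q,Y} ∋ Q.
size 1: {M}, {P}, {Y}; under {M} W still reaches {G,Q,Y} ∋ Q.
size 2: {M,P}, {M,Y}, {P,Y}; under {M,P} W still reaches {G,Q,Y} ∋ Q.
W↔Q cannot be blocked by any observed set — no back-door set.
{V}: (i) intercepts every directed W→Q path; (ii) no back-door W→{V}; (iii) {W} blocks every back-door {V}→Q. Front-door holds.
P(Q|do(W)) = Σ_{V} P(V|W) Σ_{W'} P(Q|V,W')P(W').

P(Q|do(W)): frontdoor, adjust for {V}.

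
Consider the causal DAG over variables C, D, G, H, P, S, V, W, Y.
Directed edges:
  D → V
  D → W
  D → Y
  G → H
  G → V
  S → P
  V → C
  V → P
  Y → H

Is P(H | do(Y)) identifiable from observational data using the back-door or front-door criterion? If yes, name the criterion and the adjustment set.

P(H|do(Y)): backdoor, adjust for ∅.

desc(Y)\{Y}={H}; candidates ⊆ {C,D,G,P,S,V,W}.
∅: Y⊥H given ∅ in G with Y→· removed — back-door holds.
P(H|do(Y)) = P(H|Y) — no adjustment needed.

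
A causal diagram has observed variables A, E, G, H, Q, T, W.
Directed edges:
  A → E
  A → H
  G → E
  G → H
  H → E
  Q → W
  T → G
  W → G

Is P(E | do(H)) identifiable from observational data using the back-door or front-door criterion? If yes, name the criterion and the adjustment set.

desc(H)\{H}={E}; candidates ⊆ {A,G,Q,T,W}.
size 0: {}; under {} H still reaches {A,E,G,Q,T,W} ∋ E.
size 1: {A}, {G}, {Q} …(+2); under {A} H still reaches {E,G,Q,T,W} ∋ E.
{A,G}: H⊥E given {A,G} in G with H→· removed — back-door holds.
P(E|do(H)) = Σ_{A,G} P(E|H,A,G)·P(A,G).

P(E|do(H)): backdoor, adjust for {A, G}.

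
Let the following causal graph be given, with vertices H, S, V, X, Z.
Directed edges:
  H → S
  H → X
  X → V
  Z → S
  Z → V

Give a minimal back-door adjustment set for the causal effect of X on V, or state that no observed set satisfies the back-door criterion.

X→V: minimal back-door set ∅.

desc(X)\{X}={V}; candidates ⊆ {H,S,Z}.
∅: X⊥V given ∅ in G with X→· removed — back-door holds.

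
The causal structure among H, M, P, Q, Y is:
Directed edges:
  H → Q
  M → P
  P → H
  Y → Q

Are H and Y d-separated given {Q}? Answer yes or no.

No — H and Y are d-connected given {Q}.

Bayes-Ball from H | {Q} reaches {M,P,Y}.
Y ∈ reach(H|{Q}) ⇒ H ⊥̸ Y | {Q}.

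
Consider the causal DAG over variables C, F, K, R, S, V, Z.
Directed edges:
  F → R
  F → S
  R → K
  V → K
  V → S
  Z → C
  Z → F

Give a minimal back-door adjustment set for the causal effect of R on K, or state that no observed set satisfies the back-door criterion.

R→K: minimal back-door set ∅.

desc(R)\{R}={K}; candidates ⊆ {C,F,S,V,Z}.
∅: R⊥K given ∅ in G with R→· removed — back-door holds.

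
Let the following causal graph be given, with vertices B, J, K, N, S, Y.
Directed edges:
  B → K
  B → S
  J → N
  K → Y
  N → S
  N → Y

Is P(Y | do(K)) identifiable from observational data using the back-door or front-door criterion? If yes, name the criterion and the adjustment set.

P(Y|do(K)): backdoor, adjust for ∅.

desc(K)\{K}={Y}; candidates ⊆ {B,J,N,S}.
∅: K⊥Y given ∅ in G with K→· removed — back-door holds.
P(Y|do(K)) = P(Y|K) — no adjustment needed.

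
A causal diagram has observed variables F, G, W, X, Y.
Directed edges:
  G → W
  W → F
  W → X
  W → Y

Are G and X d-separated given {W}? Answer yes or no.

Yes — G ⊥ X | {W}.

Bayes-Ball from G | {W} reaches ∅.
X ∉ reach(G|{W}) ⇒ G ⊥ X | {W}.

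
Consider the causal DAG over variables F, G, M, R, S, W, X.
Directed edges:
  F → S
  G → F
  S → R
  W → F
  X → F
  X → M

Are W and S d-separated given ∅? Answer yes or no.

No — W and S are d-connected given ∅.

Bayes-Ball from W | ∅ reaches {F,R,S}.
S ∈ reach(W|∅) ⇒ W ⊥̸ S | ∅.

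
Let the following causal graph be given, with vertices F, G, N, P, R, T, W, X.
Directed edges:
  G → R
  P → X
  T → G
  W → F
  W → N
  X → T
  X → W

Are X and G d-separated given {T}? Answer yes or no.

Bayes-Ball from X | {T} reaches {F,N,P,W}.
G ∉ reach(X|{T}) ⇒ X ⊥ G | {T}.

Yes — X ⊥ G | {T}.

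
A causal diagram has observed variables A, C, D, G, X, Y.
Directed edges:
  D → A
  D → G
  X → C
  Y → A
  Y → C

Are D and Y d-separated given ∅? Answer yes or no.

Yes — D ⊥ Y | ∅.

Bayes-Ball from D | ∅ reaches {A,G}.
Y ∉ reach(D|∅) ⇒ D ⊥ Y | ∅.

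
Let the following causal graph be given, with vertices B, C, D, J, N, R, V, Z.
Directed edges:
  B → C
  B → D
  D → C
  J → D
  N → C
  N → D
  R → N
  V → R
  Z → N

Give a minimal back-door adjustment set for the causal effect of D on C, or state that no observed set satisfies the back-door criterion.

D→C: minimal back-door set {B, N}.

desc(D)\{D}={C}; candidates ⊆ {B,J,N,R,V,Z}.
size 0: {}; under {} D still reaches {B,C,J,N,R,V,Z} ∋ C.
size 1: {B}, {J}, {N} …(+3); under {B} D still reaches {C,J,N,R,V,Z} ∋ C.
{B,N}: D⊥C given {B,N} in G with D→· removed — back-door holds.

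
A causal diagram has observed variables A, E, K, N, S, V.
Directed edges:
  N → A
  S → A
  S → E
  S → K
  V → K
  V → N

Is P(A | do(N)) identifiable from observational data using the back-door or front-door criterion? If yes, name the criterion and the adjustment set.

P(A|do(N)): backdoor, adjust for ∅.

desc(N)\{N}={A}; candidates ⊆ {E,K,S,V}.
∅: N⊥A given ∅ in G with N→· removed — back-door holds.
P(A|do(N)) = P(A|N) — no adjustment needed.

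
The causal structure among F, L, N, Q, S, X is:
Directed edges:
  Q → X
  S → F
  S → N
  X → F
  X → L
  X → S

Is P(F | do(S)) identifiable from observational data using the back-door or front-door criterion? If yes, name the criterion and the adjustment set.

P(F|do(S)): backdoor, adjust for {X}.

desc(S)\{S}={F,N}; candidates ⊆ {L,Q,X}.
size 0: {}; under {} S still reaches {F,L,Q,X} ∋ F.
{X}: S⊥F given {X} in G with S→· removed — back-door holds.
P(F|do(S)) = Σ_{X} P(F|S,X)·P(X).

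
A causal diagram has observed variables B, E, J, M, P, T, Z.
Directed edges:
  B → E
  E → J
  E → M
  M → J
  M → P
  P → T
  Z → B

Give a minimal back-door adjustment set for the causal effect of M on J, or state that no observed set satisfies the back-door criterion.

desc(M)\{M}={J,P,T}; candidates ⊆ {B,E,Z}.
size 0: {}; under {} M still reaches {B,E,J,Z} ∋ J.
{E}: M⊥J given {E} in G with M→· removed — back-door holds.

M→J: minimal back-door set {E}.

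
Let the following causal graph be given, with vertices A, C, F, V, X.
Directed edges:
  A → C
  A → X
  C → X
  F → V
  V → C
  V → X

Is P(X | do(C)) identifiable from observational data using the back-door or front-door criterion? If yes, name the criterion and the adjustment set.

desc(C)\{C}={X}; candidates ⊆ {A,F,V}.
size 0: {}; under {} C still reaches {A,F,V,X} ∋ X.
size 1: {A}, {F}, {V}; under {A} C still reaches {F,V,X} ∋ X.
{A,V}: C⊥X given {A,V} in G with C→· removed — back-door holds.
P(X|do(C)) = Σ_{A,V} P(X|C,A,V)·P(A,V).

P(X|do(C)): backdoor, adjust for {A, V}.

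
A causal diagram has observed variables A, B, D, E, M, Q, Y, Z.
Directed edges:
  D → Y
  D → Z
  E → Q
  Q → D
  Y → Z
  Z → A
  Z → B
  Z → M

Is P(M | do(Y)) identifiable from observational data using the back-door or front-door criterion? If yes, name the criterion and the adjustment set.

P(M|do(Y)): backdoor, adjust for {D}.

desc(Y)\{Y}={A,B,M,Z}; candidates ⊆ {D,E,Q}.
size 0: {}; under {} Y still reaches {A,B,D,E,M,Q,Z} ∋ M.
{D}: Y⊥M given {D} in G with Y→· removed — back-door holds.
P(M|do(Y)) = Σ_{D} P(M|Y,D)·P(D).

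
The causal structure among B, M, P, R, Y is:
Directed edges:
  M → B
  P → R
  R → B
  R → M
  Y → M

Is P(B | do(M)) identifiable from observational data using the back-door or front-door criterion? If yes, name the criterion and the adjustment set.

P(B|do(M)): backdoor, adjust for {R}.

desc(M)\{M}={B}; candidates ⊆ {P,R,Y}.
size 0: {}; under {} M still reaches {B,P,R,Y} ∋ B.
{R}: M⊥B given {R} in G with M→· removed — back-door holds.
P(B|do(M)) = Σ_{R} P(B|M,R)·P(R).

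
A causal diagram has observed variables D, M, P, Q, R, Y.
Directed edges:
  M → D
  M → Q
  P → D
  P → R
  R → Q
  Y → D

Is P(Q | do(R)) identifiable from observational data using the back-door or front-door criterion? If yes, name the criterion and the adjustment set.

P(Q|do(R)): backdoor, adjust for ∅.

desc(R)\{R}={Q}; candidates ⊆ {D,M,P,Y}.
∅: R⊥Q given ∅ in G with R→· removed — back-door holds.
P(Q|do(R)) = P(Q|R) — no adjustment needed.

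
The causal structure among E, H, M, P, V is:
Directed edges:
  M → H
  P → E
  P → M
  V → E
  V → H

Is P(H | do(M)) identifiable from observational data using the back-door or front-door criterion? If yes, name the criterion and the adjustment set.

P(H|do(M)): backdoor, adjust for ∅.

desc(M)\{M}={H}; candidates ⊆ {E,P,V}.
∅: M⊥H given ∅ in G with M→· removed — back-door holds.
P(H|do(M)) = P(H|M) — no adjustment needed.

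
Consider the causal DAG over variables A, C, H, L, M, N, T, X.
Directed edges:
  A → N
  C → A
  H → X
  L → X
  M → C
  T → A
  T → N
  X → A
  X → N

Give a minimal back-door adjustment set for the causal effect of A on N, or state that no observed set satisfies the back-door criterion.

desc(A)\{A}={N}; candidates ⊆ {C,H,L,M,T,X}.
size 0: {}; under {} A still reaches {C,H,L,M,N,T,X} ∋ N.
size 1: {C}, {H}, {L} …(+3); under {C} A still reaches {H,L,N,T,X} ∋ N.
{T,X}: A⊥N given {T,X} in G with A→· removed — back-door holds.

A→N: minimal back-door set {T, X}.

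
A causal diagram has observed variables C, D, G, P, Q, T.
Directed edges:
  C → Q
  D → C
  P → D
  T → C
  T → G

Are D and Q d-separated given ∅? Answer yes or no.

No — D and Q are d-connected given ∅.

Bayes-Ball from D | ∅ reaches {C,P,Q}.
Q ∈ reach(D|∅) ⇒ D ⊥̸ Q | ∅.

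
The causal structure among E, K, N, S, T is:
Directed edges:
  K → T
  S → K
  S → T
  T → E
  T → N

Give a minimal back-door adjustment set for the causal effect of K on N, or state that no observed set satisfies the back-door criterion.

K→N: minimal back-door set {S}.

desc(K)\{K}={E,N,T}; candidates ⊆ {S}.
size 0: {}; under {} K still reaches {E,N,S,T} ∋ N.
{S}: K⊥N given {S} in G with K→· removed — back-door holds.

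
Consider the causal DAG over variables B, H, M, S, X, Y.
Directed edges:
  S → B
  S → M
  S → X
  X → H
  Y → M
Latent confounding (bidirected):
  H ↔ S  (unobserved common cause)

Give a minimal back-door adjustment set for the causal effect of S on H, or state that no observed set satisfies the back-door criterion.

desc(S)\{S}={B,H,M,X}; candidates ⊆ {Y}.
S↔H: latent back-door arc(s) into S.
size 0: {}; under {} S still reaches {H} ∋ H.
size 1: {Y}; under {Y} S still reaches {H} ∋ H.
S↔H cannot be blocked by any observed set — no back-door set.

S→H: no observed back-door set.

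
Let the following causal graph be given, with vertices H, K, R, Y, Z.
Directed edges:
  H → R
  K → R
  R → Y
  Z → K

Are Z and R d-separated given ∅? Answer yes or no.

No — Z and R are d-connected given ∅.

Bayes-Ball from Z | ∅ reaches {K,R,Y}.
R ∈ reach(Z|∅) ⇒ Z ⊥̸ R | ∅.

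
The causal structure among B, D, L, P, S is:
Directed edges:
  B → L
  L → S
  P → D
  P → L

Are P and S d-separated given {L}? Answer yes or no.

Yes — P ⊥ S | {L}.

Bayes-Ball from P | {L} reaches {B,D}.
S ∉ reach(P|{L}) ⇒ P ⊥ S | {L}.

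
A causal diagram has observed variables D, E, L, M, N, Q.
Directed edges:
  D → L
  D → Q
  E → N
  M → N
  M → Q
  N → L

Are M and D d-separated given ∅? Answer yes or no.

Bayes-Ball from M | ∅ reaches {L,N,Q}.
D ∉ reach(M|∅) ⇒ M ⊥ D | ∅.

Yes — M ⊥ D | ∅.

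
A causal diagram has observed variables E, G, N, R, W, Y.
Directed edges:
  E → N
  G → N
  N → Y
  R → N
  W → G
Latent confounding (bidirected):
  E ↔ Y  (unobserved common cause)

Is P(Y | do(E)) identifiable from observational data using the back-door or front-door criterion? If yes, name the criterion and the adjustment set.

desc(E)\{E}={N,Y}; candidates ⊆ {G,R,W}.
E↔Y: latent back-door arc(s) into E.
size 0: {}; under {} E still reaches {Y} ∋ Y.
size 1: {G}, {R}, {W}; under {G} E still reaches {Y} ∋ Y.
size 2: {G,R}, {G,W}, {R,W}; under {G,R} E still reaches {Y} ∋ Y.
E↔Y cannot be blocked by any observed set — no back-door set.
{N}: (i) intercepts every directed E→Y path; (ii) no back-door E→{N}; (iii) {E} blocks every back-door {N}→Y. Front-door holds.
P(Y|do(E)) = Σ_{N} P(N|E) Σ_{E'} P(Y|N,E')P(E').

P(Y|do(E)): frontdoor, adjust for {N}.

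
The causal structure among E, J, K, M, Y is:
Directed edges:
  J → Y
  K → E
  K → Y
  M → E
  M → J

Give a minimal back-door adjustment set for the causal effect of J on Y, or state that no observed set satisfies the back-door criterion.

J→Y: minimal back-door set ∅.

desc(J)\{J}={Y}; candidates ⊆ {E,K,M}.
∅: J⊥Y given ∅ in G with J→· removed — back-door holds.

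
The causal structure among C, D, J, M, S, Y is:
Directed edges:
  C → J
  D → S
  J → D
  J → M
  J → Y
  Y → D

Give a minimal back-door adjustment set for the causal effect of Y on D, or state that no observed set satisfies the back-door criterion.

desc(Y)\{Y}={D,S}; candidates ⊆ {C,J,M}.
size 0: {}; under {} Y still reaches {C,D,J,M,S} ∋ D.
{J}: Y⊥D given {J} in G with Y→· removed — back-door holds.

Y→D: minimal back-door set {J}.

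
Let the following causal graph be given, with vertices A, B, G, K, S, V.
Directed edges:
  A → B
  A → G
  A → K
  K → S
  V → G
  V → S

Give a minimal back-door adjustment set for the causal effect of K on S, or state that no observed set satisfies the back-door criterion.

desc(K)\{K}={S}; candidates ⊆ {A,B,G,V}.
∅: K⊥S given ∅ in G with K→· removed — back-door holds.

K→S: minimal back-door set ∅.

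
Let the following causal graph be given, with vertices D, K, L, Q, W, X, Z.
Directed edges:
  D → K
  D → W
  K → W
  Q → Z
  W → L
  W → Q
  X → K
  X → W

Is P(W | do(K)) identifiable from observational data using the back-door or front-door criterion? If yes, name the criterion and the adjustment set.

P(W|do(K)): backdoor, adjust for {D, X}.

desc(K)\{K}={L,Q,W,Z}; candidates ⊆ {D,X}.
size 0: {}; under {} K still reaches {D,L,Q,W,X,Z} ∋ W.
size 1: {D}, {X}; under {D} K still reaches {L,Q,W,X,Z} ∋ W.
{D,X}: K⊥W given {D,X} in G with K→· removed — back-door holds.
P(W|do(K)) = Σ_{D,X} P(W|K,D,X)·P(D,X).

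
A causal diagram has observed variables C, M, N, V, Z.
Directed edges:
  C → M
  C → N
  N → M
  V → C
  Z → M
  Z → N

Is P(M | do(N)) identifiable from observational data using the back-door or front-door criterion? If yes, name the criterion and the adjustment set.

desc(N)\{N}={M}; candidates ⊆ {C,V,Z}.
size 0: {}; under {} N still reaches {C,M,V,Z} ∋ M.
size 1: {C}, {V}, {Z}; under {C} N still reaches {M,Z} ∋ M.
{C,Z}: N⊥M given {C,Z} in G with N→· removed — back-door holds.
P(M|do(N)) = Σ_{C,Z} P(M|N,C,Z)·P(C,Z).

P(M|do(N)): backdoor, adjust for {C, Z}.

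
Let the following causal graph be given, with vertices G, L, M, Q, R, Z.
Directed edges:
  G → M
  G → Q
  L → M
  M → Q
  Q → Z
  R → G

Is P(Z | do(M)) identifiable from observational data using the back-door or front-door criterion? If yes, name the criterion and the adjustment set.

desc(M)\{M}={Q,Z}; candidates ⊆ {G,L,R}.
size 0: {}; under {} M still reaches {G,L,Q,R,Z} ∋ Z.
{G}: M⊥Z given {G} in G with M→· removed — back-door holds.
P(Z|do(M)) = Σ_{G} P(Z|M,G)·P(G).

P(Z|do(M)): backdoor, adjust for {G}.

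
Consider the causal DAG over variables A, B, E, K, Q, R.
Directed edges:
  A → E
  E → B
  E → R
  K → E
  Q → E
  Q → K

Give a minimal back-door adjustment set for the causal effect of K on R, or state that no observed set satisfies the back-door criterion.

desc(K)\{K}={B,E,R}; candidates ⊆ {A,Q}.
size 0: {}; under {} K still reaches {B,E,Q,R} ∋ R.
{Q}: K⊥R given {Q} in G with K→· removed — back-door holds.

K→R: minimal back-door set {Q}.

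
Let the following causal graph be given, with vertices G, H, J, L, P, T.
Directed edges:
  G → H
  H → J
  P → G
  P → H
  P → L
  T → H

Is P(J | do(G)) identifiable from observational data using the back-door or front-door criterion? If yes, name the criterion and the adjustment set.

P(J|do(G)): backdoor, adjust for {P}.

desc(G)\{G}={H,J}; candidates ⊆ {L,P,T}.
size 0: {}; under {} G still reaches {H,J,L,P} ∋ J.
{P}: G⊥J given {P} in G with G→· removed — back-door holds.
P(J|do(G)) = Σ_{P} P(J|G,P)·P(P).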